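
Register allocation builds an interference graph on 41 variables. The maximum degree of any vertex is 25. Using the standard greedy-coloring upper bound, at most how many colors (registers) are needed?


Greedy coloring never needs more than (max_degree + 1) colors: when coloring a vertex, at most max_degree neighbors are already colored.
Upper bound = 25 + 1 = 26

26


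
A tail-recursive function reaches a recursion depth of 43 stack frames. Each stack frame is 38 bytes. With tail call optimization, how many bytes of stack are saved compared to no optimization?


Without TCO: 43 * 38 = 1634 bytes
With TCO: reuse 1 frame = 38 bytes
Savings = 1634 - 38 = 1596

1596


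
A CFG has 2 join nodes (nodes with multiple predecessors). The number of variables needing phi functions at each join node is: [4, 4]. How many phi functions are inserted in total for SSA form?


Total phi functions = sum of phi functions at each join node
= 4 + 4 = 8

8


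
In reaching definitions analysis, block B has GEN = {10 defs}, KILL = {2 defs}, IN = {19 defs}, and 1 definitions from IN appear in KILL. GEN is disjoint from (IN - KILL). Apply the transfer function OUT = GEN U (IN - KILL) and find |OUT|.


IN - KILL: 19 - 1 = 18 surviving definitions
OUT = GEN + surviving = 10 + 18 = 28

28


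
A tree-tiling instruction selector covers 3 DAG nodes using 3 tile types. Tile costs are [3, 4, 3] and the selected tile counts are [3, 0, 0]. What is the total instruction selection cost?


Total cost = sum(count_i * cost_i)
= 3*3 + 0*4 + 0*3
= 9

9


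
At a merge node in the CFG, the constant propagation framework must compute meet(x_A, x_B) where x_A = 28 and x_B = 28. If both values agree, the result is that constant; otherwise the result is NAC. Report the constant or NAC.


Meet operation: if both paths give the same constant, result is that constant; if they differ, result is NAC (not-a-constant).
Path A: 28, Path B: 28 -> equal
Result: constant -> 28

28


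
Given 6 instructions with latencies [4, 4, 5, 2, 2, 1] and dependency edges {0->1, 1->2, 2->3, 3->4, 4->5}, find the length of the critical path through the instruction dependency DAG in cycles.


Compute longest path through dependency graph: dist(Ik) = max over predecessors of dist + latency(Ik).
dist(I0) = latency 4 = 4
dist(I1) = dist(I0) + 4 = 4 + 4 = 8
dist(I2) = dist(I1) + 5 = 8 + 5 = 13
dist(I3) = dist(I2) + 2 = 13 + 2 = 15
dist(I4) = dist(I3) + 2 = 15 + 2 = 17
dist(I5) = dist(I4) + 1 = 17 + 1 = 18
Critical path = max dist = 18

18


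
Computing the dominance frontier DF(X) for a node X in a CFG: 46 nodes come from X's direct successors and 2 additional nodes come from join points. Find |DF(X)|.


DF(X) = direct successor contributions + join point contributions
= 46 + 2 = 48

48


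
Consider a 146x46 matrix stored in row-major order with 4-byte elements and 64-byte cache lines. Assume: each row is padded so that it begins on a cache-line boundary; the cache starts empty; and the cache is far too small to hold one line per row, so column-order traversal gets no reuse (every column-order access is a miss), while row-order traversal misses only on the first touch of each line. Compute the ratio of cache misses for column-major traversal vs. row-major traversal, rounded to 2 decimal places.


Each row occupies 46 * 4 = 184 bytes and starts on a line boundary, so it spans ceil(184 / 64) = 3 cache lines.
Row-major traversal misses (one per line touched): 146 * ceil(46 * 4 / 64) = 438
Column-major traversal misses (no reuse, every access misses): 146 * 46 = 6716
Ratio = 6716 / 438 = 15.33

15.33


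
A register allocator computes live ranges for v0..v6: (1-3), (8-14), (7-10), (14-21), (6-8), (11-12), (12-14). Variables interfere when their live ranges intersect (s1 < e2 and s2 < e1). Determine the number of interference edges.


Check all pairs for overlapping intervals.
Two intervals (s1,e1) and (s2,e2) overlap if s1 < e2 and s2 < e1.
v0 (1-3) vs v1..v6: overlaps none -> 0
v1 (8-14) vs v2..v6: overlaps v2, v5, v6 -> 3
v2 (7-10) vs v3..v6: overlaps v4 -> 1
v3 (14-21) vs v4..v6: overlaps none -> 0
v4 (6-8) vs v5..v6: overlaps none -> 0
v5 (11-12) vs v6: overlaps none -> 0
Total overlapping pairs = 0 + 3 + 1 + 0 + 0 + 0 = 4

4


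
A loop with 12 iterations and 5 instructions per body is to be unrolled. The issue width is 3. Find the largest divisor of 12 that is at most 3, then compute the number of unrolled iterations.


Largest divisor of 12 <= 3 is 3
New iterations = 12 / 3 = 4

4


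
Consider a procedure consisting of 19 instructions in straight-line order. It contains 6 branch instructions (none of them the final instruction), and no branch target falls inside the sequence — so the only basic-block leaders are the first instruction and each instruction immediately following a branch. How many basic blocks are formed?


With no in-sequence branch targets, the leaders are the first instruction plus the instruction after each branch.
Number of basic blocks = branches + 1
= 6 + 1 = 7

7


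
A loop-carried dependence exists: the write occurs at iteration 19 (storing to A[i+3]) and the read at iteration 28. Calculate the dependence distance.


Distance = read iteration - write iteration
= 28 - 19 = 9

9


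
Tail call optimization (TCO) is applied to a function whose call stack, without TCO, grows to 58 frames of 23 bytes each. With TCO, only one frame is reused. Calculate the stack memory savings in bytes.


Without TCO: 58 * 23 = 1334 bytes
With TCO: reuse 1 frame = 23 bytes
Savings = 1334 - 23 = 1311

1311


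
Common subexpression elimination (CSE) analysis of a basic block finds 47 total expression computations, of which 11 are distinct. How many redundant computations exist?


CSE count = total expressions - unique expressions
= 47 - 11 = 36

36


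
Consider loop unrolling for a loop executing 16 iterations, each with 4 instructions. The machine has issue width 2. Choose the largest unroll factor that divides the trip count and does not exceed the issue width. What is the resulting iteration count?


Largest divisor of 16 <= 2 is 2
New iterations = 16 / 2 = 8

8


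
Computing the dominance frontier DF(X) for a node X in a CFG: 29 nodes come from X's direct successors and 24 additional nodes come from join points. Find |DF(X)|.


DF(X) = direct successor contributions + join point contributions
= 29 + 24 = 53

53


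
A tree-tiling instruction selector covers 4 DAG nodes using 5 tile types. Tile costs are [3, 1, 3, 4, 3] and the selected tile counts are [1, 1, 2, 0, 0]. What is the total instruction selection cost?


Total cost = sum(count_i * cost_i)
= 1*3 + 1*1 + 2*3 + 0*4 + 0*3
= 10

10


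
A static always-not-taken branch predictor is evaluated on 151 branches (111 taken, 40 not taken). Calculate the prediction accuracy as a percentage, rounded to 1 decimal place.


Predictor: always-not-taken
Correct predictions = 40
Accuracy = 40 / 151 * 100 = 26.5%

26.5


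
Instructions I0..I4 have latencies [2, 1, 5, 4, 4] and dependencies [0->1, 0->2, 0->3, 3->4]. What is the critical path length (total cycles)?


Compute longest path through dependency graph: dist(Ik) = max over predecessors of dist + latency(Ik).
dist(I0) = latency 2 = 2
dist(I1) = dist(I0) + 1 = 2 + 1 = 3
dist(I2) = dist(I0) + 5 = 2 + 5 = 7
dist(I3) = dist(I0) + 4 = 2 + 4 = 6
dist(I4) = dist(I3) + 4 = 6 + 4 = 10
Critical path = max dist = 10

10


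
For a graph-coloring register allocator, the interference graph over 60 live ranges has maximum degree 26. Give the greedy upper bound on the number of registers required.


Greedy coloring never needs more than (max_degree + 1) colors: when coloring a vertex, at most max_degree neighbors are already colored.
Upper bound = 26 + 1 = 27

27


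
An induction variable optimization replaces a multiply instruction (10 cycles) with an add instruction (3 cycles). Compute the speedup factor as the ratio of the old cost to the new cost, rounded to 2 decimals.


Ratio = mult_cost / add_cost = 10 / 3 = 3.33

3.33


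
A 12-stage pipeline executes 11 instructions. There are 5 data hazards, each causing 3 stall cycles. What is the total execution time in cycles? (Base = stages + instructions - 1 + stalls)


Base cycles = 12 + 11 - 1 = 22
Total stalls = 5 * 3 = 15
Total = 22 + 15 = 37

37


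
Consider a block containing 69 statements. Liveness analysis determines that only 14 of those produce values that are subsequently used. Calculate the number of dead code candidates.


Dead code = total statements - live definitions
= 69 - 14 = 55

55


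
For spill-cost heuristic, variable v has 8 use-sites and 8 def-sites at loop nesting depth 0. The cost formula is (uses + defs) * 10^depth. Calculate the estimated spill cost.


uses + defs = 8 + 8 = 16
10^0 = 1
Spill cost = 16 * 1 = 16

16


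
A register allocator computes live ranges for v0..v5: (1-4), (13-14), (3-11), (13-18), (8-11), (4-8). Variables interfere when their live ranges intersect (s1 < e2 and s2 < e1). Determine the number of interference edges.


Check all pairs for overlapping intervals.
Two intervals (s1,e1) and (s2,e2) overlap if s1 < e2 and s2 < e1.
v0 (1-4) vs v1..v5: overlaps v2 -> 1
v1 (13-14) vs v2..v5: overlaps v3 -> 1
v2 (3-11) vs v3..v5: overlaps v4, v5 -> 2
v3 (13-18) vs v4..v5: overlaps none -> 0
v4 (8-11) vs v5: overlaps none -> 0
Total overlapping pairs = 1 + 1 + 2 + 0 + 0 = 4

4


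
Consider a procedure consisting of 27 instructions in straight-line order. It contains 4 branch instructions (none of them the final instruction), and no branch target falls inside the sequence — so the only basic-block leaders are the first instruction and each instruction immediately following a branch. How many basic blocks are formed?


With no in-sequence branch targets, the leaders are the first instruction plus the instruction after each branch.
Number of basic blocks = branches + 1
= 4 + 1 = 5

5


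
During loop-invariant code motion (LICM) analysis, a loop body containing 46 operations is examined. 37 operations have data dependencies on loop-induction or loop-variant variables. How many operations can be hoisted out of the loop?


Invariant candidates = total - loop-dependent
= 46 - 37 = 9

9


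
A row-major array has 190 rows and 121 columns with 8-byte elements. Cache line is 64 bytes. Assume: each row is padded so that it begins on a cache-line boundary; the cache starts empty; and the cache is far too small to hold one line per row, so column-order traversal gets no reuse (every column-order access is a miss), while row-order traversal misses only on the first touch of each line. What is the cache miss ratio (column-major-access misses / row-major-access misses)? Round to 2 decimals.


Each row occupies 121 * 8 = 968 bytes and starts on a line boundary, so it spans ceil(968 / 64) = 16 cache lines.
Row-major traversal misses (one per line touched): 190 * ceil(121 * 8 / 64) = 3040
Column-major traversal misses (no reuse, every access misses): 190 * 121 = 22990
Ratio = 22990 / 3040 = 7.56

7.56


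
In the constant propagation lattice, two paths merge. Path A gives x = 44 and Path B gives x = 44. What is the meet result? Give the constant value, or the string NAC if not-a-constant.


Meet operation: if both paths give the same constant, result is that constant; if they differ, result is NAC (not-a-constant).
Path A: 44, Path B: 44 -> equal
Result: constant -> 44

44


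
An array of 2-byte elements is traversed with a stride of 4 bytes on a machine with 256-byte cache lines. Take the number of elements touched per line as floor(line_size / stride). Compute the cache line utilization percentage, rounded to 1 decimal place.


Elements per cache line = floor(256 / 4) = 64
Bytes used = 64 * 2 = 128
Utilization = 128 / 256 * 100 = 50.0%

50.0


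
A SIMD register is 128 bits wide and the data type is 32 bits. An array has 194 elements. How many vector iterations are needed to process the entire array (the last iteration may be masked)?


Width = 128 / 32 = 4 elements per vector op
Iterations = ceil(194 / 4) = 49

49


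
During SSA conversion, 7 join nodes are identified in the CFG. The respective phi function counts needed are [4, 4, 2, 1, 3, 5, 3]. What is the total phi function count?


Total phi functions = sum of phi functions at each join node
= 4 + 4 + 2 + 1 + 3 + 5 + 3 = 22

22


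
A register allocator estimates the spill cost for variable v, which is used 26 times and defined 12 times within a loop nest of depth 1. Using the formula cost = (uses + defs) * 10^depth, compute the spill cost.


uses + defs = 26 + 12 = 38
10^1 = 10
Spill cost = 38 * 10 = 380

380


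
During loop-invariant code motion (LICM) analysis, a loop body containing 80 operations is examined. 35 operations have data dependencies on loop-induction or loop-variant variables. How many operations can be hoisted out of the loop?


Invariant candidates = total - loop-dependent
= 80 - 35 = 45

45


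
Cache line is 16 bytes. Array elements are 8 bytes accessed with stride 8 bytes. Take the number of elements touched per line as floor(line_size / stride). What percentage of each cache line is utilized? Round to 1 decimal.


Elements per cache line = floor(16 / 8) = 2
Bytes used = 2 * 8 = 16
Utilization = 16 / 16 * 100 = 100.0%

100.0


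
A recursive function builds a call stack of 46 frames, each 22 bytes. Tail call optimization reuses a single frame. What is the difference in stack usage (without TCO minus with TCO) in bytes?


Without TCO: 46 * 22 = 1012 bytes
With TCO: reuse 1 frame = 22 bytes
Savings = 1012 - 22 = 990

990


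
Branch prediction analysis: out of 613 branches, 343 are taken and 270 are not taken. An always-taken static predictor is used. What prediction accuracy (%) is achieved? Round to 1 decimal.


Predictor: always-taken
Correct predictions = 343
Accuracy = 343 / 613 * 100 = 56.0%

56.0


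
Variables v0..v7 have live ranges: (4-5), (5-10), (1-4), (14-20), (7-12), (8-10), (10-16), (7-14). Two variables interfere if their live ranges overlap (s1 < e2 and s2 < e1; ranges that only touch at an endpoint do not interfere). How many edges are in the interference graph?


Check all pairs for overlapping intervals.
Two intervals (s1,e1) and (s2,e2) overlap if s1 < e2 and s2 < e1.
v0 (4-5) vs v1..v7: overlaps none -> 0
v1 (5-10) vs v2..v7: overlaps v4, v5, v7 -> 3
v2 (1-4) vs v3..v7: overlaps none -> 0
v3 (14-20) vs v4..v7: overlaps v6 -> 1
v4 (7-12) vs v5..v7: overlaps v5, v6, v7 -> 3
v5 (8-10) vs v6..v7: overlaps v7 -> 1
v6 (10-16) vs v7: overlaps v7 -> 1
Total overlapping pairs = 0 + 3 + 0 + 1 + 3 + 1 + 1 = 9

9


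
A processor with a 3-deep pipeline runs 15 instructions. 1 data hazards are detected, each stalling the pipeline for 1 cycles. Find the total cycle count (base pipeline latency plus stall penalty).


Base cycles = 3 + 15 - 1 = 17
Total stalls = 1 * 1 = 1
Total = 17 + 1 = 18

18


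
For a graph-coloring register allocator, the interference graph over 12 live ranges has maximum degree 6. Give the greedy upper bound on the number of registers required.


Greedy coloring never needs more than (max_degree + 1) colors: when coloring a vertex, at most max_degree neighbors are already colored.
Upper bound = 6 + 1 = 7

7


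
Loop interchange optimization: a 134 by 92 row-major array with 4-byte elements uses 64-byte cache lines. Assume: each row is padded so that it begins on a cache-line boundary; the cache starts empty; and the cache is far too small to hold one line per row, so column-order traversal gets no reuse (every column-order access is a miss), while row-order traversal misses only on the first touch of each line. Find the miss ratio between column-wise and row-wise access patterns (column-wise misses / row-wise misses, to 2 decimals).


Each row occupies 92 * 4 = 368 bytes and starts on a line boundary, so it spans ceil(368 / 64) = 6 cache lines.
Row-major traversal misses (one per line touched): 134 * ceil(92 * 4 / 64) = 804
Column-major traversal misses (no reuse, every access misses): 134 * 92 = 12328
Ratio = 12328 / 804 = 15.33

15.33


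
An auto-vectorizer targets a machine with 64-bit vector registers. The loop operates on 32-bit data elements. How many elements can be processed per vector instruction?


Width = SIMD bits / data type bits
= 64 / 32 = 2

2


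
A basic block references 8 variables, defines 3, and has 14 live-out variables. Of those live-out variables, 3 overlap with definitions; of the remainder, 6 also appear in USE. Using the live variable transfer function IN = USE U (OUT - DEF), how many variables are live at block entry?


OUT - DEF: 14 - 3 = 11
|IN| = |USE| + |OUT - DEF| - |USE ∩ (OUT - DEF)| = 8 + 11 - 6 = 13

13


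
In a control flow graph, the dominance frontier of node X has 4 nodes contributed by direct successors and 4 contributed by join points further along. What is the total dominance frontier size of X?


DF(X) = direct successor contributions + join point contributions
= 4 + 4 = 8

8


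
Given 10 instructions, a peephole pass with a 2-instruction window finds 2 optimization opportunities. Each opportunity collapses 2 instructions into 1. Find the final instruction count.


Each match removes 1 instructions.
Total removed = 2 * 1 = 2
Remaining = 10 - 2 = 8

8


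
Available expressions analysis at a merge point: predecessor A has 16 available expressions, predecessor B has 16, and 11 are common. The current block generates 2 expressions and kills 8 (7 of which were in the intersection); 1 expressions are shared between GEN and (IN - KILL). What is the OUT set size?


IN = intersection of predecessors = 11
IN - KILL = 11 - 7 = 4
|OUT| = |GEN| + |IN - KILL| - |GEN ∩ (IN - KILL)| = 2 + 4 - 1 = 5

5


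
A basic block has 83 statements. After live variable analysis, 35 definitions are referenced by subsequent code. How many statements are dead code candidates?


Dead code = total statements - live definitions
= 83 - 35 = 48

48


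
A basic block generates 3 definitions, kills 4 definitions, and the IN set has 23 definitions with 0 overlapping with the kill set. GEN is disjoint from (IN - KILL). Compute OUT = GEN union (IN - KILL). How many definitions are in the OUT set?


IN - KILL: 23 - 0 = 23 surviving definitions
OUT = GEN + surviving = 3 + 23 = 26

26


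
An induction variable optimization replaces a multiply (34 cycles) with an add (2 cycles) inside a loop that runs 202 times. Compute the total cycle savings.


Per-iteration saving = 34 - 2 = 32
Total saved = 202 * 32 = 6464

6464


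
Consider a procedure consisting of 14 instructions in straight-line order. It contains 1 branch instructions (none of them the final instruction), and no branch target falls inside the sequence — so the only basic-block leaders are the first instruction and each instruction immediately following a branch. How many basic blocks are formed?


With no in-sequence branch targets, the leaders are the first instruction plus the instruction after each branch.
Number of basic blocks = branches + 1
= 1 + 1 = 2

2


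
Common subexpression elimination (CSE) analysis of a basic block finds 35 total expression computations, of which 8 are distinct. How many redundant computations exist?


CSE count = total expressions - unique expressions
= 35 - 8 = 27

27


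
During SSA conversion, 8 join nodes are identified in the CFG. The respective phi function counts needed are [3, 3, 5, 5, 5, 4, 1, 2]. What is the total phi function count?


Total phi functions = sum of phi functions at each join node
= 3 + 3 + 5 + 5 + 5 + 4 + 1 + 2 = 28

28


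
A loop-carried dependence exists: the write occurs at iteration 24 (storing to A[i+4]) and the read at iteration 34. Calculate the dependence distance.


Distance = read iteration - write iteration
= 34 - 24 = 10

10


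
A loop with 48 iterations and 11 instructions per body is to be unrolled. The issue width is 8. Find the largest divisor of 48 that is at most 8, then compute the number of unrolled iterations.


Largest divisor of 48 <= 8 is 8
New iterations = 48 / 8 = 6

6


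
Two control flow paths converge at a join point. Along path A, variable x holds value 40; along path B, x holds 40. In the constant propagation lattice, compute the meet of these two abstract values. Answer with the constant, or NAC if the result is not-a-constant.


Meet operation: if both paths give the same constant, result is that constant; if they differ, result is NAC (not-a-constant).
Path A: 40, Path B: 40 -> equal
Result: constant -> 40

40


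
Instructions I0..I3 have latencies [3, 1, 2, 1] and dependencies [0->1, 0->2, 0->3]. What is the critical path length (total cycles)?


Compute longest path through dependency graph: dist(Ik) = max over predecessors of dist + latency(Ik).
dist(I0) = latency 3 = 3
dist(I1) = dist(I0) + 1 = 3 + 1 = 4
dist(I2) = dist(I0) + 2 = 3 + 2 = 5
dist(I3) = dist(I0) + 1 = 3 + 1 = 4
Critical path = max dist = 5

5


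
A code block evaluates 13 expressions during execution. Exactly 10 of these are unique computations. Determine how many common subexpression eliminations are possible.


CSE count = total expressions - unique expressions
= 13 - 10 = 3

3


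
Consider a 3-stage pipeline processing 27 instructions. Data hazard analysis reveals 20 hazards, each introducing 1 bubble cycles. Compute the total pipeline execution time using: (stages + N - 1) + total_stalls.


Base cycles = 3 + 27 - 1 = 29
Total stalls = 20 * 1 = 20
Total = 29 + 20 = 49

49


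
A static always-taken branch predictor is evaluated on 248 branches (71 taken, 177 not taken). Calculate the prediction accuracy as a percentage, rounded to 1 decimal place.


Predictor: always-taken
Correct predictions = 71
Accuracy = 71 / 248 * 100 = 28.6%

28.6


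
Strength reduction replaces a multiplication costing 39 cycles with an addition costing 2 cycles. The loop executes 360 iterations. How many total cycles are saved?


Per-iteration saving = 39 - 2 = 37
Total saved = 360 * 37 = 13320

13320


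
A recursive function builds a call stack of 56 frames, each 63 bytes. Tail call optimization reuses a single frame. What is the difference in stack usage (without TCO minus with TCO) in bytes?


Without TCO: 56 * 63 = 3528 bytes
With TCO: reuse 1 frame = 63 bytes
Savings = 3528 - 63 = 3465

3465


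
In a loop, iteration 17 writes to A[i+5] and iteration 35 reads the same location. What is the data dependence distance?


Distance = read iteration - write iteration
= 35 - 17 = 18

18


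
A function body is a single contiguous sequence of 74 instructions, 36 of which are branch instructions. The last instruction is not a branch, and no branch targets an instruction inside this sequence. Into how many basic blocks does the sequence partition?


With no in-sequence branch targets, the leaders are the first instruction plus the instruction after each branch.
Number of basic blocks = branches + 1
= 36 + 1 = 37

37


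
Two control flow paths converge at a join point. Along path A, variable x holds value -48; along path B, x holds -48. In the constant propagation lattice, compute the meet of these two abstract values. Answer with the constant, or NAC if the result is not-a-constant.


Meet operation: if both paths give the same constant, result is that constant; if they differ, result is NAC (not-a-constant).
Path A: -48, Path B: -48 -> equal
Result: constant -> -48

-48


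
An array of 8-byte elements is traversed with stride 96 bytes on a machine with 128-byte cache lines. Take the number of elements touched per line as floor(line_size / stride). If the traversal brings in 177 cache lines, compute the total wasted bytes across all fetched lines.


Elements per line = floor(128 / 96) = 1
Bytes used per line = 1 * 8 = 8
Wasted per line = 128 - 8 = 120
Total wasted = 120 * 177 = 21240

21240


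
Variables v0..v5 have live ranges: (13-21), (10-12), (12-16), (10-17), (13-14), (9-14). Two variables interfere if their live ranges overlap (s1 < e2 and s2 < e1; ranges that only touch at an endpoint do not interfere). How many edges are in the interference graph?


Check all pairs for overlapping intervals.
Two intervals (s1,e1) and (s2,e2) overlap if s1 < e2 and s2 < e1.
v0 (13-21) vs v1..v5: overlaps v2, v3, v4, v5 -> 4
v1 (10-12) vs v2..v5: overlaps v3, v5 -> 2
v2 (12-16) vs v3..v5: overlaps v3, v4, v5 -> 3
v3 (10-17) vs v4..v5: overlaps v4, v5 -> 2
v4 (13-14) vs v5: overlaps v5 -> 1
Total overlapping pairs = 4 + 2 + 3 + 2 + 1 = 12

12


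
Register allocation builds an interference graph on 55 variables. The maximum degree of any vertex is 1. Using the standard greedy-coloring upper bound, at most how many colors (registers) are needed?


Greedy coloring never needs more than (max_degree + 1) colors: when coloring a vertex, at most max_degree neighbors are already colored.
Upper bound = 1 + 1 = 2

2


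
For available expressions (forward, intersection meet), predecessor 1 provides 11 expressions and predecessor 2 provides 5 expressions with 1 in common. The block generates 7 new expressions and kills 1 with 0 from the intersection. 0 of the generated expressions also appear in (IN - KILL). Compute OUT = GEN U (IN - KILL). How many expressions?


IN = intersection of predecessors = 1
IN - KILL = 1 - 0 = 1
|OUT| = |GEN| + |IN - KILL| - |GEN ∩ (IN - KILL)| = 7 + 1 - 0 = 8

8


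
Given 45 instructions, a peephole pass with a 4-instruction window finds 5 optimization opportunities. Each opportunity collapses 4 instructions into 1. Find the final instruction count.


Each match removes 3 instructions.
Total removed = 5 * 3 = 15
Remaining = 45 - 15 = 30

30


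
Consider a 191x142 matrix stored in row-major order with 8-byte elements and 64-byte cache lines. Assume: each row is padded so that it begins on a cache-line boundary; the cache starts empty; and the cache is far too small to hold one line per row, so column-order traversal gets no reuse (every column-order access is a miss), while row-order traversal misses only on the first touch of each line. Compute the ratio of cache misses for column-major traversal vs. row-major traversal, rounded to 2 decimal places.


Each row occupies 142 * 8 = 1136 bytes and starts on a line boundary, so it spans ceil(1136 / 64) = 18 cache lines.
Row-major traversal misses (one per line touched): 191 * ceil(142 * 8 / 64) = 3438
Column-major traversal misses (no reuse, every access misses): 191 * 142 = 27122
Ratio = 27122 / 3438 = 7.89

7.89


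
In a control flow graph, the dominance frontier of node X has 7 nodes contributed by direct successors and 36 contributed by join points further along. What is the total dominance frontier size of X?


DF(X) = direct successor contributions + join point contributions
= 7 + 36 = 43

43


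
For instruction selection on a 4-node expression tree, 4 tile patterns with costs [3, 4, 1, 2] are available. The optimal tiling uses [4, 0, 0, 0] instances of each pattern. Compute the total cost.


Total cost = sum(count_i * cost_i)
= 4*3 + 0*4 + 0*1 + 0*2
= 12

12


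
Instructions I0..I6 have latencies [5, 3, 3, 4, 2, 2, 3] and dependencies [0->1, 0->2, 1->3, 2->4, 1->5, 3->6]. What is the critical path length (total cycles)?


Compute longest path through dependency graph: dist(Ik) = max over predecessors of dist + latency(Ik).
dist(I0) = latency 5 = 5
dist(I1) = dist(I0) + 3 = 5 + 3 = 8
dist(I2) = dist(I0) + 3 = 5 + 3 = 8
dist(I3) = dist(I1) + 4 = 8 + 4 = 12
dist(I4) = dist(I2) + 2 = 8 + 2 = 10
dist(I5) = dist(I1) + 2 = 8 + 2 = 10
dist(I6) = dist(I3) + 3 = 12 + 3 = 15
Critical path = max dist = 15

15


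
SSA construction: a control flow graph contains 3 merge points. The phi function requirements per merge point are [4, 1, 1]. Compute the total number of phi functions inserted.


Total phi functions = sum of phi functions at each join node
= 4 + 1 + 1 = 6

6


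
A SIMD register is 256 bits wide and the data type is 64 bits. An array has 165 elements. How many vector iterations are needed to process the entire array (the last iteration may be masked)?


Width = 256 / 64 = 4 elements per vector op
Iterations = ceil(165 / 4) = 42

42


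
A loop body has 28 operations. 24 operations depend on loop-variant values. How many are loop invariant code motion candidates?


Invariant candidates = total - loop-dependent
= 28 - 24 = 4

4


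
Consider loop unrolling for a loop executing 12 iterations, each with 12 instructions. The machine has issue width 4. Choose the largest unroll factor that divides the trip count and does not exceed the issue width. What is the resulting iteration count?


Largest divisor of 12 <= 4 is 4
New iterations = 12 / 4 = 3

3


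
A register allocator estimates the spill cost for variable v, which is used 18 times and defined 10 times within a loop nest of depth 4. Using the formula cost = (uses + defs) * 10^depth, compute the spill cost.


uses + defs = 18 + 10 = 28
10^4 = 10000
Spill cost = 28 * 10000 = 280000

280000


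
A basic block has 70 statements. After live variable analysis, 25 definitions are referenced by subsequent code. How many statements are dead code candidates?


Dead code = total statements - live definitions
= 70 - 25 = 45

45


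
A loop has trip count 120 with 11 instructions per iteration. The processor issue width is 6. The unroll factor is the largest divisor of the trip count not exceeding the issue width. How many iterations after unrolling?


Largest divisor of 120 <= 6 is 6
New iterations = 120 / 6 = 20

20


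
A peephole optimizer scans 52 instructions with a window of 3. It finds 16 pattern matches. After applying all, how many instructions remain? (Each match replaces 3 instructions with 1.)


Each match removes 2 instructions.
Total removed = 16 * 2 = 32
Remaining = 52 - 32 = 20

20


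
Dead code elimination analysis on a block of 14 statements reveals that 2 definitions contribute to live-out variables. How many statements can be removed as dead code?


Dead code = total statements - live definitions
= 14 - 2 = 12

12


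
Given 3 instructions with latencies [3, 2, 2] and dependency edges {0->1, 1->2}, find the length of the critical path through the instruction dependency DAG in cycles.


Compute longest path through dependency graph: dist(Ik) = max over predecessors of dist + latency(Ik).
dist(I0) = latency 3 = 3
dist(I1) = dist(I0) + 2 = 3 + 2 = 5
dist(I2) = dist(I1) + 2 = 5 + 2 = 7
Critical path = max dist = 7

7


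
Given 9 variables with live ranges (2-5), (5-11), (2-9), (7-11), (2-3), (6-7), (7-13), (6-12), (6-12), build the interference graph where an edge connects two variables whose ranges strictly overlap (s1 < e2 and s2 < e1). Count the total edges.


Check all pairs for overlapping intervals.
Two intervals (s1,e1) and (s2,e2) overlap if s1 < e2 and s2 < e1.
v0 (2-5) vs v1..v8: overlaps v2, v4 -> 2
v1 (5-11) vs v2..v8: overlaps v2, v3, v5, v6, v7, v8 -> 6
v2 (2-9) vs v3..v8: overlaps v3, v4, v5, v6, v7, v8 -> 6
v3 (7-11) vs v4..v8: overlaps v6, v7, v8 -> 3
v4 (2-3) vs v5..v8: overlaps none -> 0
v5 (6-7) vs v6..v8: overlaps v7, v8 -> 2
v6 (7-13) vs v7..v8: overlaps v7, v8 -> 2
v7 (6-12) vs v8: overlaps v8 -> 1
Total overlapping pairs = 2 + 6 + 6 + 3 + 0 + 2 + 2 + 1 = 22

22


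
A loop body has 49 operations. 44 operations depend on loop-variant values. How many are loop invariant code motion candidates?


Invariant candidates = total - loop-dependent
= 49 - 44 = 5

5


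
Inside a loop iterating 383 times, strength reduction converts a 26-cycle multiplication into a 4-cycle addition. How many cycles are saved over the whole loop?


Per-iteration saving = 26 - 4 = 22
Total saved = 383 * 22 = 8426

8426


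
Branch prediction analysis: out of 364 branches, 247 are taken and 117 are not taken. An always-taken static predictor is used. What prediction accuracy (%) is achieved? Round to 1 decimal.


Predictor: always-taken
Correct predictions = 247
Accuracy = 247 / 364 * 100 = 67.9%

67.9


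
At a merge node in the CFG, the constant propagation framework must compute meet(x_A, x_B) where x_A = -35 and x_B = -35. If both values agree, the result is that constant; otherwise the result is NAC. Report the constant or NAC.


Meet operation: if both paths give the same constant, result is that constant; if they differ, result is NAC (not-a-constant).
Path A: -35, Path B: -35 -> equal
Result: constant -> -35

-35


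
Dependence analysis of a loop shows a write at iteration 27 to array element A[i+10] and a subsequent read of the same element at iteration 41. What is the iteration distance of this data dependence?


Distance = read iteration - write iteration
= 41 - 27 = 14

14


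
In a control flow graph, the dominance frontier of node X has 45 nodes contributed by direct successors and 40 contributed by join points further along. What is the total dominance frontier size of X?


DF(X) = direct successor contributions + join point contributions
= 45 + 40 = 85

85


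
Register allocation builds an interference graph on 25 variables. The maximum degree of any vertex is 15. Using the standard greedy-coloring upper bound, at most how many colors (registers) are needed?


Greedy coloring never needs more than (max_degree + 1) colors: when coloring a vertex, at most max_degree neighbors are already colored.
Upper bound = 15 + 1 = 16

16


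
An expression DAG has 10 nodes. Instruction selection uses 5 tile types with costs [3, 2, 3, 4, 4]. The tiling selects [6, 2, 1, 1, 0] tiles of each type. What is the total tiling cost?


Total cost = sum(count_i * cost_i)
= 6*3 + 2*2 + 1*3 + 1*4 + 0*4
= 29

29


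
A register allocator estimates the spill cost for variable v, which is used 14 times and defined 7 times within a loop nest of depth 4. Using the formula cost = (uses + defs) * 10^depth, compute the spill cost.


uses + defs = 14 + 7 = 21
10^4 = 10000
Spill cost = 21 * 10000 = 210000

210000


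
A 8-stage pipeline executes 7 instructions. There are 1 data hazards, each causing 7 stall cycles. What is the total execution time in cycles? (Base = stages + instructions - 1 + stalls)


Base cycles = 8 + 7 - 1 = 14
Total stalls = 1 * 7 = 7
Total = 14 + 7 = 21

21


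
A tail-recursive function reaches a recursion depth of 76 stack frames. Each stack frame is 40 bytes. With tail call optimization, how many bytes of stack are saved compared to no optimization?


Without TCO: 76 * 40 = 3040 bytes
With TCO: reuse 1 frame = 40 bytes
Savings = 3040 - 40 = 3000

3000


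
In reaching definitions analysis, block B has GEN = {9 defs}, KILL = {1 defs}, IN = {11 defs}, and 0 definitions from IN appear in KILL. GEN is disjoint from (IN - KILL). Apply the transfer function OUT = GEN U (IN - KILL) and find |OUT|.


IN - KILL: 11 - 0 = 11 surviving definitions
OUT = GEN + surviving = 9 + 11 = 20

20


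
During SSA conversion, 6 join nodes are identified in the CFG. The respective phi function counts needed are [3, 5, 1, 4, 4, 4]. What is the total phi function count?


Total phi functions = sum of phi functions at each join node
= 3 + 5 + 1 + 4 + 4 + 4 = 21

21


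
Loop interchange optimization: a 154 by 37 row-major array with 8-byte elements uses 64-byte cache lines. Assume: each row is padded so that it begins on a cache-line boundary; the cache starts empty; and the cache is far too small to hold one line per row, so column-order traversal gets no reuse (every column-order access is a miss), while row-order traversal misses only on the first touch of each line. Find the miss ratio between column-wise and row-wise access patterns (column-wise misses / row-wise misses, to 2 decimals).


Each row occupies 37 * 8 = 296 bytes and starts on a line boundary, so it spans ceil(296 / 64) = 5 cache lines.
Row-major traversal misses (one per line touched): 154 * ceil(37 * 8 / 64) = 770
Column-major traversal misses (no reuse, every access misses): 154 * 37 = 5698
Ratio = 5698 / 770 = 7.4

7.4


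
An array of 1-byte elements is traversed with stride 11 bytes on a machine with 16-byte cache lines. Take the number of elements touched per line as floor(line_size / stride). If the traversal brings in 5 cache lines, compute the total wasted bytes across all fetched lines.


Elements per line = floor(16 / 11) = 1
Bytes used per line = 1 * 1 = 1
Wasted per line = 16 - 1 = 15
Total wasted = 15 * 5 = 75

75


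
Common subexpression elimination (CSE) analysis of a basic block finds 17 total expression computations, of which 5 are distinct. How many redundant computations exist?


CSE count = total expressions - unique expressions
= 17 - 5 = 12

12


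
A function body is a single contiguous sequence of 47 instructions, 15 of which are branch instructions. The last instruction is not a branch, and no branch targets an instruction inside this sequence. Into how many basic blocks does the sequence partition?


With no in-sequence branch targets, the leaders are the first instruction plus the instruction after each branch.
Number of basic blocks = branches + 1
= 15 + 1 = 16

16


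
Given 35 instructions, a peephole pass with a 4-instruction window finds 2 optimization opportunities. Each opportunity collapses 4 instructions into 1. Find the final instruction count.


Each match removes 3 instructions.
Total removed = 2 * 3 = 6
Remaining = 35 - 6 = 29

29


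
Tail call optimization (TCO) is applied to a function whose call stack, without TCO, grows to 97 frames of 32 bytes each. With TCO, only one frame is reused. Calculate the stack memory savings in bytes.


Without TCO: 97 * 32 = 3104 bytes
With TCO: reuse 1 frame = 32 bytes
Savings = 3104 - 32 = 3072

3072


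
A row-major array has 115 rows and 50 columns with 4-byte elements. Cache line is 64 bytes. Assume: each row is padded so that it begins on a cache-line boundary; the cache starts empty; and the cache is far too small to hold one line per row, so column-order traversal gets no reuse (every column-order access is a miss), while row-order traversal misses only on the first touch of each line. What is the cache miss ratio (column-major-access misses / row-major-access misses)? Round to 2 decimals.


Each row occupies 50 * 4 = 200 bytes and starts on a line boundary, so it spans ceil(200 / 64) = 4 cache lines.
Row-major traversal misses (one per line touched): 115 * ceil(50 * 4 / 64) = 460
Column-major traversal misses (no reuse, every access misses): 115 * 50 = 5750
Ratio = 5750 / 460 = 12.5

12.5


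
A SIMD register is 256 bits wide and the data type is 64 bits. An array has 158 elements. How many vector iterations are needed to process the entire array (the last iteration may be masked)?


Width = 256 / 64 = 4 elements per vector op
Iterations = ceil(158 / 4) = 40

40


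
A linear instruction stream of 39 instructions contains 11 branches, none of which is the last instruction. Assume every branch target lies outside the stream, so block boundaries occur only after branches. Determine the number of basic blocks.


With no in-sequence branch targets, the leaders are the first instruction plus the instruction after each branch.
Number of basic blocks = branches + 1
= 11 + 1 = 12

12


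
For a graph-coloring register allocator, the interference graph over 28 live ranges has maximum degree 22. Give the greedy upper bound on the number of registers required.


Greedy coloring never needs more than (max_degree + 1) colors: when coloring a vertex, at most max_degree neighbors are already colored.
Upper bound = 22 + 1 = 23

23


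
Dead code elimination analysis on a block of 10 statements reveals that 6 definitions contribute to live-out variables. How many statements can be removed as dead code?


Dead code = total statements - live definitions
= 10 - 6 = 4

4
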